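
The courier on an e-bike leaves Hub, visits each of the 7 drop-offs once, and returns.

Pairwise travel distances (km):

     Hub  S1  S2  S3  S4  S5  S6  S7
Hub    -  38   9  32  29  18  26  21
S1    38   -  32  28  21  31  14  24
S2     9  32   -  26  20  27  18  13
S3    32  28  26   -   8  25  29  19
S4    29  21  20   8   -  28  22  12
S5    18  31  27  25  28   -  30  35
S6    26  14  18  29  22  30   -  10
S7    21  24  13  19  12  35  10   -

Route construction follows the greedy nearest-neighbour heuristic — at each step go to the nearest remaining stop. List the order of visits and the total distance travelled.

Hub → [S2:9 / S5:18 / S7:21 / S6:26 / S4:29 / S3:32 / S1:38] → S2 (9)
S2 → [S7:13 / S6:18 / S4:20 / S3:26 / S5:27 / S1:32] → S7 (13)
S7 → [S6:10 / S4:12 / S3:19 / S1:24 / S5:35] → S6 (10)
S6 → [S1:14 / S4:22 / S3:29 / S5:30] → S1 (14)
S1 → [S4:21 / S3:28 / S5:31] → S4 (21)
S4 → [S3:8 / S5:28] → S3 (8)
S3 → [S5:25] → S5 (25)
Return S5→Hub: 18.
Total = 9 + 13 + 10 + 14 + 21 + 8 + 25 + 18 = 118.

118 km along Hub → S2 → S7 → S6 → S1 → S4 → S3 → S5 → Hub.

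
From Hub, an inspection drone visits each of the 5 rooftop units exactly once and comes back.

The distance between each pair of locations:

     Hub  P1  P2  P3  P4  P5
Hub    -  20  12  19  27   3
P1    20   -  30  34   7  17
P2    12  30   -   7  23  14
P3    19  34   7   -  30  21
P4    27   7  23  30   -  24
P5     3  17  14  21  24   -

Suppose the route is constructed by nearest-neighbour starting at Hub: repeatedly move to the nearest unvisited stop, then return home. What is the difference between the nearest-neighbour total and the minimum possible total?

Excess over optimum: 5.

Hub: P5=3, P2=12, P3=19, P1=20, P4=27 ⇒ P5
P5: P2=14, P1=17, P3=21, P4=24 ⇒ P2
P2: P3=7, P4=23, P1=30 ⇒ P3
P3: P4=30, P1=34 ⇒ P4
P4: P1=7 ⇒ P1
NN route Hub → P5 → P2 → P3 → P4 → P1 → Hub costs 81.
Optimal: Hub → P2 → P3 → P4 → P1 → P5 → Hub costs 76 (by enumerating all 60 distinct tours).
Excess = 81 − 76 = 5.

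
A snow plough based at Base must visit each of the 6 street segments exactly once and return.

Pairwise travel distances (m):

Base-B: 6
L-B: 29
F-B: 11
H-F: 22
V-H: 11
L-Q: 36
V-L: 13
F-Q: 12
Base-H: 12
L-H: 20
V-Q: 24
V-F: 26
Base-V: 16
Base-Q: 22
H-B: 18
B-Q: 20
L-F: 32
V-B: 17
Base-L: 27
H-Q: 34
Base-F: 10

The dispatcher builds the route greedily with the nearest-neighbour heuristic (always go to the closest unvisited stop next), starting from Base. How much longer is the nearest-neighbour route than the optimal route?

From Base: B=6, F=10, H=12, V=16, Q=22, L=27 → choose B (6).
From B: F=11, V=17, H=18, Q=20, L=29 → choose F (11).
From F: Q=12, H=22, V=26, L=32 → choose Q (12).
From Q: V=24, H=34, L=36 → choose V (24).
From V: H=11, L=13 → choose H (11).
From H: L=20 → choose L (20).
NN route Base → B → F → Q → V → H → L → Base costs 111.
Optimal: Base → H → L → V → Q → F → B → Base costs 98 (by enumerating all 360 distinct tours).
Excess = 111 − 98 = 13.

13 m longer than the optimal tour.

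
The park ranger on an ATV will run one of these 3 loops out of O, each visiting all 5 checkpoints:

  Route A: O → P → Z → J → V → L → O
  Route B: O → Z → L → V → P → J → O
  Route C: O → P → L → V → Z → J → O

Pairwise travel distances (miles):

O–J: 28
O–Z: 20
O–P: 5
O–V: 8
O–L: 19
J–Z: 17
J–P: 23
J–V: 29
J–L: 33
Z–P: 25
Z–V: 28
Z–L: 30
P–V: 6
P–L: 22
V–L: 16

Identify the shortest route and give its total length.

Route A: 5 + 25 + 17 + 29 + 16 + 19 = 111
Route B: 20 + 30 + 16 + 6 + 23 + 28 = 123
Route C: 5 + 22 + 16 + 28 + 17 + 28 = 116

111 miles — Route A is the shortest.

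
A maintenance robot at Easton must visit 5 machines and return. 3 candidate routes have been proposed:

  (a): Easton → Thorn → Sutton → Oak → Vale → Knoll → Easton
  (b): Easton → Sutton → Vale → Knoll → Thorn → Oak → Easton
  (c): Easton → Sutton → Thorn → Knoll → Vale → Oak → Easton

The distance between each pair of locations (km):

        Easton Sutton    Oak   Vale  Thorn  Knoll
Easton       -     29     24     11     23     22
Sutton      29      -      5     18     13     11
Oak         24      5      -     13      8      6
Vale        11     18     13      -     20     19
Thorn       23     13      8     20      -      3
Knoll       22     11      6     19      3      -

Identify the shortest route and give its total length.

Shortest is (a), total 95 km.

(a): 23 + 13 + 5 + 13 + 19 + 22 = 95
(b): 29 + 18 + 19 + 3 + 8 + 24 = 101
(c): 29 + 13 + 3 + 19 + 13 + 24 = 101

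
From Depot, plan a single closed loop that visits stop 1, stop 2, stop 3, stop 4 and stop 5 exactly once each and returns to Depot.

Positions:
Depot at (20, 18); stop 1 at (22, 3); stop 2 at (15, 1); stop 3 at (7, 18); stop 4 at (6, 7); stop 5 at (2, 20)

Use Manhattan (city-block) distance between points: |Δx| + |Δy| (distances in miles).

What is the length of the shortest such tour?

Shortest round trip = 78 miles.

Depot-stop 1-stop 2-stop 3-stop 4-stop 5-Depot: 17+9+25+12+17+20 = 100
Depot-stop 1-stop 2-stop 3-stop 5-stop 4-Depot: 17+9+25+7+17+25 = 100
Depot-stop 1-stop 2-stop 4-stop 3-stop 5-Depot: 17+9+15+12+7+20 = 80
Depot-stop 1-stop 2-stop 4-stop 5-stop 3-Depot: 17+9+15+17+7+13 = 78
Depot-stop 1-stop 2-stop 5-stop 3-stop 4-Depot: 17+9+32+7+12+25 = 102
Depot-stop 1-stop 2-stop 5-stop 4-stop 3-Depot: 17+9+32+17+12+13 = 100
Depot-stop 1-stop 3-stop 2-stop 4-stop 5-Depot: 17+30+25+15+17+20 = 124
Depot-stop 1-stop 3-stop 2-stop 5-stop 4-Depot: 17+30+25+32+17+25 = 146
Depot-stop 1-stop 3-stop 4-stop 2-stop 5-Depot: 17+30+12+15+32+20 = 126
Depot-stop 1-stop 3-stop 4-stop 5-stop 2-Depot: 17+30+12+17+32+22 = 130
Depot-stop 1-stop 3-stop 5-stop 2-stop 4-Depot: 17+30+7+32+15+25 = 126
Depot-stop 1-stop 3-stop 5-stop 4-stop 2-Depot: 17+30+7+17+15+22 = 108
Depot-stop 1-stop 4-stop 2-stop 3-stop 5-Depot: 17+20+15+25+7+20 = 104
Depot-stop 1-stop 4-stop 2-stop 5-stop 3-Depot: 17+20+15+32+7+13 = 104
… (46 more)
The minimum is 78.
One optimal route: Depot → stop 1 → stop 2 → stop 4 → stop 5 → stop 3 → Depot (or its reverse).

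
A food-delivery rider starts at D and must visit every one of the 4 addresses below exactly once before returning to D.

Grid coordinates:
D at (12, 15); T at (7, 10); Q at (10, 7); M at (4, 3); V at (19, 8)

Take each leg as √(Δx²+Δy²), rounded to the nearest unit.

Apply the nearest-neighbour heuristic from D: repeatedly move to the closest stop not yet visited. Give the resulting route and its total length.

Total distance 44 via the nearest-neighbour route D → T → Q → M → V → D.

At D the remaining stops are T 7, Q 8, V 10, M 14; go to T.
At T the remaining stops are Q 4, M 8, V 12; go to Q.
At Q the remaining stops are M 7, V 9; go to M.
At M the remaining stops are V 16; go to V.
Return V→D: 10.
Total = 7 + 4 + 7 + 16 + 10 = 44.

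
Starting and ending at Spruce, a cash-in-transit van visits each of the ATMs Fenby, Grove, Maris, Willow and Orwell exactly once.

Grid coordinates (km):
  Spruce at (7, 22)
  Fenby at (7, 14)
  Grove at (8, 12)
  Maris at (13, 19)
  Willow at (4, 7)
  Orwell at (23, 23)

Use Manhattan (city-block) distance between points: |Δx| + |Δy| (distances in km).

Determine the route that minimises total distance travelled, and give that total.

There are 60 distinct closed tours to check (reversals are equivalent).
Spruce-Fenby-Grove-Maris-Willow-Orwell-Spruce: 8+3+12+21+35+17 = 96
Spruce-Fenby-Grove-Maris-Orwell-Willow-Spruce: 8+3+12+14+35+18 = 90
Spruce-Fenby-Grove-Willow-Maris-Orwell-Spruce: 8+3+9+21+14+17 = 72
Spruce-Fenby-Grove-Willow-Orwell-Maris-Spruce: 8+3+9+35+14+9 = 78
Spruce-Fenby-Grove-Orwell-Maris-Willow-Spruce: 8+3+26+14+21+18 = 90
Spruce-Fenby-Grove-Orwell-Willow-Maris-Spruce: 8+3+26+35+21+9 = 102
Spruce-Fenby-Maris-Grove-Willow-Orwell-Spruce: 8+11+12+9+35+17 = 92
Spruce-Fenby-Maris-Grove-Orwell-Willow-Spruce: 8+11+12+26+35+18 = 110
Spruce-Fenby-Maris-Willow-Grove-Orwell-Spruce: 8+11+21+9+26+17 = 92
Spruce-Fenby-Maris-Willow-Orwell-Grove-Spruce: 8+11+21+35+26+11 = 112
Spruce-Fenby-Maris-Orwell-Grove-Willow-Spruce: 8+11+14+26+9+18 = 86
Spruce-Fenby-Maris-Orwell-Willow-Grove-Spruce: 8+11+14+35+9+11 = 88
Spruce-Fenby-Willow-Grove-Maris-Orwell-Spruce: 8+10+9+12+14+17 = 70
Spruce-Fenby-Willow-Grove-Orwell-Maris-Spruce: 8+10+9+26+14+9 = 76
… (46 more)
The minimum is 70.
One optimal route: Spruce → Fenby → Willow → Grove → Maris → Orwell → Spruce (or its reverse).

Shortest round trip = 70 km.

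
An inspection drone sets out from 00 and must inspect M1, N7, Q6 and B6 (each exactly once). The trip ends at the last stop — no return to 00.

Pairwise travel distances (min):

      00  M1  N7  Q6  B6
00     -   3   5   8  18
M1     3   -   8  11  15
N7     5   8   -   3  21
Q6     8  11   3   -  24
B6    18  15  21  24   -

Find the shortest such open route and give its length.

34 min — the minimum one-way total.

There are 4! = 24 possible orderings.
00 - M1 - N7 - Q6 - B6: 3+8+3+24 = 38
00 - M1 - N7 - B6 - Q6: 3+8+21+24 = 56
00 - M1 - Q6 - N7 - B6: 3+11+3+21 = 38
00 - M1 - Q6 - B6 - N7: 3+11+24+21 = 59
00 - M1 - B6 - N7 - Q6: 3+15+21+3 = 42
00 - M1 - B6 - Q6 - N7: 3+15+24+3 = 45
00 - N7 - M1 - Q6 - B6: 5+8+11+24 = 48
00 - N7 - M1 - B6 - Q6: 5+8+15+24 = 52
00 - N7 - Q6 - M1 - B6: 5+3+11+15 = 34
00 - N7 - Q6 - B6 - M1: 5+3+24+15 = 47
00 - N7 - B6 - M1 - Q6: 5+21+15+11 = 52
00 - N7 - B6 - Q6 - M1: 5+21+24+11 = 61
00 - Q6 - M1 - N7 - B6: 8+11+8+21 = 48
00 - Q6 - M1 - B6 - N7: 8+11+15+21 = 55
… (10 more)
The minimum is 34.
One shortest path: 00 → N7 → Q6 → M1 → B6.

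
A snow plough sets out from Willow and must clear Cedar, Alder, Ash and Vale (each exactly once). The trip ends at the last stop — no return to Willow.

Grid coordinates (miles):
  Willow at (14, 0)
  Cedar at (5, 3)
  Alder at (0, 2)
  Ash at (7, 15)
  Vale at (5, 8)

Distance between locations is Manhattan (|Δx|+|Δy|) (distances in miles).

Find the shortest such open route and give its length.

There are 4! = 24 possible orderings.
Willow→Cedar→Alder→Ash→Vale: 12+6+20+9 = 47
Willow→Cedar→Alder→Vale→Ash: 12+6+11+9 = 38
Willow→Cedar→Ash→Alder→Vale: 12+14+20+11 = 57
Willow→Cedar→Ash→Vale→Alder: 12+14+9+11 = 46
Willow→Cedar→Vale→Alder→Ash: 12+5+11+20 = 48
Willow→Cedar→Vale→Ash→Alder: 12+5+9+20 = 46
Willow→Alder→Cedar→Ash→Vale: 16+6+14+9 = 45
Willow→Alder→Cedar→Vale→Ash: 16+6+5+9 = 36
Willow→Alder→Ash→Cedar→Vale: 16+20+14+5 = 55
Willow→Alder→Ash→Vale→Cedar: 16+20+9+5 = 50
Willow→Alder→Vale→Cedar→Ash: 16+11+5+14 = 46
Willow→Alder→Vale→Ash→Cedar: 16+11+9+14 = 50
Willow→Ash→Cedar→Alder→Vale: 22+14+6+11 = 53
Willow→Ash→Cedar→Vale→Alder: 22+14+5+11 = 52
… (10 more)
The minimum is 36.
One shortest path: Willow → Alder → Cedar → Vale → Ash.

Minimum one-way distance = 36 miles.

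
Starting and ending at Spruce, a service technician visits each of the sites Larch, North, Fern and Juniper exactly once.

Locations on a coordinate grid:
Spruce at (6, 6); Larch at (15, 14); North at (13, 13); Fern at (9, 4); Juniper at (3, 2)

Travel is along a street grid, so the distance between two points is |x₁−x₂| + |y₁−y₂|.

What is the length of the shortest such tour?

Minimum total distance: 48.

Spruce - Larch - North - Fern - Juniper - Spruce: 17+3+13+8+7 = 48
Spruce - Larch - North - Juniper - Fern - Spruce: 17+3+21+8+5 = 54
Spruce - Larch - Fern - North - Juniper - Spruce: 17+16+13+21+7 = 74
Spruce - Larch - Fern - Juniper - North - Spruce: 17+16+8+21+14 = 76
Spruce - Larch - Juniper - North - Fern - Spruce: 17+24+21+13+5 = 80
Spruce - Larch - Juniper - Fern - North - Spruce: 17+24+8+13+14 = 76
Spruce - North - Larch - Fern - Juniper - Spruce: 14+3+16+8+7 = 48
Spruce - North - Larch - Juniper - Fern - Spruce: 14+3+24+8+5 = 54
Spruce - North - Fern - Larch - Juniper - Spruce: 14+13+16+24+7 = 74
Spruce - North - Juniper - Larch - Fern - Spruce: 14+21+24+16+5 = 80
Spruce - Fern - Larch - North - Juniper - Spruce: 5+16+3+21+7 = 52
Spruce - Fern - North - Larch - Juniper - Spruce: 5+13+3+24+7 = 52
The minimum is 48.
One optimal route: Spruce → Larch → North → Fern → Juniper → Spruce (or its reverse).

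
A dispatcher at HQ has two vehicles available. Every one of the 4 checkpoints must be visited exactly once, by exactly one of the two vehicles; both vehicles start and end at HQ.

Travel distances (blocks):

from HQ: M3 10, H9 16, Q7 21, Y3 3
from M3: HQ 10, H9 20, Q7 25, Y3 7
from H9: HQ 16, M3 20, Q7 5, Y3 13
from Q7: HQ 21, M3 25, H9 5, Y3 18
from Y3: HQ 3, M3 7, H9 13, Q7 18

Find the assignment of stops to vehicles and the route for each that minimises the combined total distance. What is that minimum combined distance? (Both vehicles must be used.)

62 blocks — the smallest possible combined total.

Check every non-empty split of the stops between the two vehicles; for each half take its own optimal tour:
  {M3} + {H9, Q7, Y3}: 20 + 42 = 62
  {H9} + {M3, Q7, Y3}: 32 + 56 = 88
  {M3, H9} + {Q7, Y3}: 46 + 42 = 88
  {Q7} + {M3, H9, Y3}: 42 + 46 = 88
  {M3, Q7} + {H9, Y3}: 56 + 32 = 88
  {H9, Q7} + {M3, Y3}: 42 + 20 = 62
  … (7 splits in total)
Best: vehicle 1 HQ → M3 → HQ = 20; vehicle 2 HQ → H9 → Q7 → Y3 → HQ = 42; combined 62.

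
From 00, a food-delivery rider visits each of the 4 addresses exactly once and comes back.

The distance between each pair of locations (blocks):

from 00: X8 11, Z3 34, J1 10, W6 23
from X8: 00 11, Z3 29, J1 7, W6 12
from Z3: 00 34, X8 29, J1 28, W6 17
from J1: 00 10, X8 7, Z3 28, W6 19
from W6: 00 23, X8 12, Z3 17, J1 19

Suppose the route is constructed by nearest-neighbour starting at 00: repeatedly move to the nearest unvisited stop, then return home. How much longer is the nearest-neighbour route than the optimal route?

From 00: J1=10, X8=11, W6=23, Z3=34 → choose J1 (10).
From J1: X8=7, W6=19, Z3=28 → choose X8 (7).
From X8: W6=12, Z3=29 → choose W6 (12).
From W6: Z3=17 → choose Z3 (17).
NN route 00 → J1 → X8 → W6 → Z3 → 00 costs 80.
Optimal: 00 → X8 → W6 → Z3 → J1 → 00 costs 78 (by enumerating all 12 distinct tours).
Excess = 80 − 78 = 2.

The nearest-neighbour route is 2 blocks longer than optimal.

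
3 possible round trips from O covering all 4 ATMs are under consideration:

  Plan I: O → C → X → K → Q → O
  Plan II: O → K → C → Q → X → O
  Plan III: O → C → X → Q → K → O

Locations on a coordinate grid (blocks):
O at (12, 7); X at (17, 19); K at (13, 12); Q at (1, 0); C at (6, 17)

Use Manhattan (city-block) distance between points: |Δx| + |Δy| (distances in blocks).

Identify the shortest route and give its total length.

82 blocks — Plan I is the shortest.

Plan I: 16 + 13 + 11 + 24 + 18 = 82
Plan II: 6 + 12 + 22 + 35 + 17 = 92
Plan III: 16 + 13 + 35 + 24 + 6 = 94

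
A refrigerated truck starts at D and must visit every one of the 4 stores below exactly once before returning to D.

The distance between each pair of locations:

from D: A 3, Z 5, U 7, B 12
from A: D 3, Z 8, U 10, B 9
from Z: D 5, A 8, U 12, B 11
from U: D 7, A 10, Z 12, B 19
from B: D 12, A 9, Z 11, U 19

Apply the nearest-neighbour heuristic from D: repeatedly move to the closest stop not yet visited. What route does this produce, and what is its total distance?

D → [A:3 / Z:5 / U:7 / B:12] → A (3)
A → [Z:8 / B:9 / U:10] → Z (8)
Z → [B:11 / U:12] → B (11)
B → [U:19] → U (19)
Return U→D: 7.
Total = 3 + 8 + 11 + 19 + 7 = 48.

Total distance 48 via the nearest-neighbour route D → A → Z → B → U → D.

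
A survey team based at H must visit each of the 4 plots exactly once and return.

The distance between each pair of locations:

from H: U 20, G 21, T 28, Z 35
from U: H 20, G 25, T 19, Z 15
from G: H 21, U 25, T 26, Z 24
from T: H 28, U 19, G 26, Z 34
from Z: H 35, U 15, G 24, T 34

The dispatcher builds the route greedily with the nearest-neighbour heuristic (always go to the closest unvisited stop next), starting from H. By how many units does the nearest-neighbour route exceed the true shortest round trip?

Excess over optimum: 6.

H: U=20, G=21, T=28, Z=35 ⇒ U
U: Z=15, T=19, G=25 ⇒ Z
Z: G=24, T=34 ⇒ G
G: T=26 ⇒ T
NN route H → U → Z → G → T → H costs 113.
Optimal: H → G → Z → U → T → H costs 107 (by enumerating all 12 distinct tours).
Excess = 113 − 107 = 6.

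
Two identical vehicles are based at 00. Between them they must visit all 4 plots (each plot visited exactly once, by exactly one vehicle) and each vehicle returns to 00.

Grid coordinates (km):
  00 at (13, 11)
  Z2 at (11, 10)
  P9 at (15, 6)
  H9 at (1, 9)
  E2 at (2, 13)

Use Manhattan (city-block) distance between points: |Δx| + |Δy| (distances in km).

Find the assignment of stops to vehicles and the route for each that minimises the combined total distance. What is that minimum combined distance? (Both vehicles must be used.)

46 km — the smallest possible combined total.

There are 2^3 − 1 = 7 ways to divide the 4 stops into two non-empty groups. For each, the best each vehicle can do is its own shortest tour through its group:
  {Z2} + {P9, H9, E2}: 6 + 42 = 48
  {P9} + {Z2, H9, E2}: 14 + 32 = 46
  {Z2, P9} + {H9, E2}: 18 + 32 = 50
  {H9} + {Z2, P9, E2}: 28 + 40 = 68
  {Z2, H9} + {P9, E2}: 28 + 40 = 68
  {P9, H9} + {Z2, E2}: 38 + 28 = 66
  … (7 splits in total)
Best: vehicle 1 00 → P9 → 00 = 14; vehicle 2 00 → Z2 → H9 → E2 → 00 = 32; combined 46.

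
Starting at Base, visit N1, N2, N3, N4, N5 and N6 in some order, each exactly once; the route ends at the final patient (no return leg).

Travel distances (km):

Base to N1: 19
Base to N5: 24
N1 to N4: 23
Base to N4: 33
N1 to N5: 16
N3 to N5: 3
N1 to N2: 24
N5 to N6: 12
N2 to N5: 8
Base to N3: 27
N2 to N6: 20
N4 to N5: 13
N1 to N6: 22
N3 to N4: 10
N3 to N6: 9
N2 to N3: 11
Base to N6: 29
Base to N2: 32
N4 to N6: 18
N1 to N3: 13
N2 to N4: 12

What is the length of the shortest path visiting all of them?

There are 6! = 720 possible orderings.
Base → N1 → N2 → N3 → N4 → N5 → N6: 19+24+11+10+13+12 = 89
Base → N1 → N2 → N3 → N4 → N6 → N5: 19+24+11+10+18+12 = 94
Base → N1 → N2 → N3 → N5 → N4 → N6: 19+24+11+3+13+18 = 88
Base → N1 → N2 → N3 → N5 → N6 → N4: 19+24+11+3+12+18 = 87
Base → N1 → N2 → N3 → N6 → N4 → N5: 19+24+11+9+18+13 = 94
Base → N1 → N2 → N3 → N6 → N5 → N4: 19+24+11+9+12+13 = 88
Base → N1 → N2 → N4 → N3 → N5 → N6: 19+24+12+10+3+12 = 80
Base → N1 → N2 → N4 → N3 → N6 → N5: 19+24+12+10+9+12 = 86
… (712 more)
Base → N1 → N3 → N5 → N2 → N4 → N6: 19+13+3+8+12+18 = 73  ← best
The minimum is 73.
One shortest path: Base → N1 → N3 → N5 → N2 → N4 → N6.

Minimum one-way distance = 73 km.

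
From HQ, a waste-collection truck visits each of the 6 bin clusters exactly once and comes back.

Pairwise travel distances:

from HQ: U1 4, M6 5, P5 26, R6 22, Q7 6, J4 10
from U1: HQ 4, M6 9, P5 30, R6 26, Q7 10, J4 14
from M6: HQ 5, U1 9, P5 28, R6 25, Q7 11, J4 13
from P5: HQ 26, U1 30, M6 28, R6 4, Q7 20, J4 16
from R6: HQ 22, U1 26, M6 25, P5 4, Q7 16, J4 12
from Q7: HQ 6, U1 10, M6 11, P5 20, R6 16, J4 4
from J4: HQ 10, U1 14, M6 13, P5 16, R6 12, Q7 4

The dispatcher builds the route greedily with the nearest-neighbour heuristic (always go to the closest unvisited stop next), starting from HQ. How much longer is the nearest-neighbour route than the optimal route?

Excess over optimum: 3.

From HQ: U1=4, M6=5, Q7=6, J4=10, R6=22, P5=26 → choose U1 (4).
From U1: M6=9, Q7=10, J4=14, R6=26, P5=30 → choose M6 (9).
From M6: Q7=11, J4=13, R6=25, P5=28 → choose Q7 (11).
From Q7: J4=4, R6=16, P5=20 → choose J4 (4).
From J4: R6=12, P5=16 → choose R6 (12).
From R6: P5=4 → choose P5 (4).
NN route HQ → U1 → M6 → Q7 → J4 → R6 → P5 → HQ costs 70.
Optimal: HQ → U1 → M6 → P5 → R6 → J4 → Q7 → HQ costs 67 (by enumerating all 360 distinct tours).
Excess = 70 − 67 = 3.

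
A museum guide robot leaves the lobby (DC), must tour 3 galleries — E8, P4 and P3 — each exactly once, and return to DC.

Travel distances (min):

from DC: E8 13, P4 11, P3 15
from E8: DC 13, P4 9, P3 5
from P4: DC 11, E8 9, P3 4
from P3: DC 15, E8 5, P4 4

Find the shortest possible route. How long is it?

33 min — the shortest possible round trip.

There are 3 distinct closed tours to check (reversals are equivalent).
DC - E8 - P4 - P3 - DC: 13+9+4+15 = 41
DC - E8 - P3 - P4 - DC: 13+5+4+11 = 33
DC - P4 - E8 - P3 - DC: 11+9+5+15 = 40
The minimum is 33.
One optimal route: DC → E8 → P3 → P4 → DC (or its reverse).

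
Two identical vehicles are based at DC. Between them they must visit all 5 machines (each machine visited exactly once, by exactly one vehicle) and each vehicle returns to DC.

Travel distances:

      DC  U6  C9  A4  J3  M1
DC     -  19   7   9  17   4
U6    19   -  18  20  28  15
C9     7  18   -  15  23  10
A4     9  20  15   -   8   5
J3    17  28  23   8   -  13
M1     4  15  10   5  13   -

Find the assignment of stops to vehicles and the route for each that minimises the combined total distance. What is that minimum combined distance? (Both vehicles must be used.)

78 — the smallest possible combined total.

There are 2^4 − 1 = 15 ways to divide the 5 stops into two non-empty groups. For each, the best each vehicle can do is its own shortest tour through its group:
  {U6} + {C9, A4, J3, M1}: 38 + 47 = 85
  {C9} + {U6, A4, J3, M1}: 14 + 64 = 78
  {U6, C9} + {A4, J3, M1}: 44 + 34 = 78
  {A4} + {U6, C9, J3, M1}: 18 + 70 = 88
  {U6, A4} + {C9, J3, M1}: 48 + 47 = 95
  {C9, A4} + {U6, J3, M1}: 31 + 64 = 95
  … (15 splits in total)
Best: vehicle 1 DC → C9 → DC = 14; vehicle 2 DC → U6 → A4 → J3 → M1 → DC = 64; combined 78.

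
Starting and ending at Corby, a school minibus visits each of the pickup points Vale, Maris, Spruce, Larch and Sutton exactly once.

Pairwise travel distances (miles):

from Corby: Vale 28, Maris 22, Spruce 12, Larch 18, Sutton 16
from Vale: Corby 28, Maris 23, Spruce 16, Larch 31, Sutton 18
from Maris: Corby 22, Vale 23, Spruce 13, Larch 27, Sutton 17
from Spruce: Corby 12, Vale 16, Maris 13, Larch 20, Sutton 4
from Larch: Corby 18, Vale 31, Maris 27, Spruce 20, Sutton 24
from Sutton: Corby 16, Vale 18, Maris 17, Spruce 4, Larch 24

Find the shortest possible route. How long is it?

Corby → Vale → Maris → Spruce → Larch → Sutton → Corby: 28+23+13+20+24+16 = 124
Corby → Vale → Maris → Spruce → Sutton → Larch → Corby: 28+23+13+4+24+18 = 110
Corby → Vale → Maris → Larch → Spruce → Sutton → Corby: 28+23+27+20+4+16 = 118
Corby → Vale → Maris → Larch → Sutton → Spruce → Corby: 28+23+27+24+4+12 = 118
Corby → Vale → Maris → Sutton → Spruce → Larch → Corby: 28+23+17+4+20+18 = 110
Corby → Vale → Maris → Sutton → Larch → Spruce → Corby: 28+23+17+24+20+12 = 124
Corby → Vale → Spruce → Maris → Larch → Sutton → Corby: 28+16+13+27+24+16 = 124
Corby → Vale → Spruce → Maris → Sutton → Larch → Corby: 28+16+13+17+24+18 = 116
Corby → Vale → Spruce → Larch → Maris → Sutton → Corby: 28+16+20+27+17+16 = 124
Corby → Vale → Spruce → Larch → Sutton → Maris → Corby: 28+16+20+24+17+22 = 127
Corby → Vale → Spruce → Sutton → Maris → Larch → Corby: 28+16+4+17+27+18 = 110
Corby → Vale → Spruce → Sutton → Larch → Maris → Corby: 28+16+4+24+27+22 = 121
Corby → Vale → Larch → Maris → Spruce → Sutton → Corby: 28+31+27+13+4+16 = 119
Corby → Vale → Larch → Maris → Sutton → Spruce → Corby: 28+31+27+17+4+12 = 119
… (46 more)
Corby → Spruce → Sutton → Vale → Maris → Larch → Corby: 12+4+18+23+27+18 = 102  ← best
The minimum is 102.
One optimal route: Corby → Spruce → Sutton → Vale → Maris → Larch → Corby (or its reverse).

102 miles — the shortest possible round trip.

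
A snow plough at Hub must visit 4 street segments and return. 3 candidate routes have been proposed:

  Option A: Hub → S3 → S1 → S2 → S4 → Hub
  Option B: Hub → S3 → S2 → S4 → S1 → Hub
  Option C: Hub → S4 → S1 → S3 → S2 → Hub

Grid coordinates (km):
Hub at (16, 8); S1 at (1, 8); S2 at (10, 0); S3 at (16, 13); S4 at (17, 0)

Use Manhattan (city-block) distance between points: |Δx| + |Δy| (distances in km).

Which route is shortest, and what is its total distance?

Shortest is Option A, total 58 km.

Option A: 5 + 20 + 17 + 7 + 9 = 58
Option B: 5 + 19 + 7 + 24 + 15 = 70
Option C: 9 + 24 + 20 + 19 + 14 = 86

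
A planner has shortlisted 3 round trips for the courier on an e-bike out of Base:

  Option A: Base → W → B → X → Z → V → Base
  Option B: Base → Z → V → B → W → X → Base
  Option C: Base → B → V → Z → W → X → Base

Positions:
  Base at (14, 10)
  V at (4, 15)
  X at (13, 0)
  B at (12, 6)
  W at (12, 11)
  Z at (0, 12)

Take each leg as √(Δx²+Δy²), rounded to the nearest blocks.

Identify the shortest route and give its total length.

Option A: 2 + 5 + 6 + 18 + 5 + 11 = 47
Option B: 14 + 5 + 12 + 5 + 11 + 10 = 57
Option C: 4 + 12 + 5 + 12 + 11 + 10 = 54

Shortest is Option A, total 47 blocks.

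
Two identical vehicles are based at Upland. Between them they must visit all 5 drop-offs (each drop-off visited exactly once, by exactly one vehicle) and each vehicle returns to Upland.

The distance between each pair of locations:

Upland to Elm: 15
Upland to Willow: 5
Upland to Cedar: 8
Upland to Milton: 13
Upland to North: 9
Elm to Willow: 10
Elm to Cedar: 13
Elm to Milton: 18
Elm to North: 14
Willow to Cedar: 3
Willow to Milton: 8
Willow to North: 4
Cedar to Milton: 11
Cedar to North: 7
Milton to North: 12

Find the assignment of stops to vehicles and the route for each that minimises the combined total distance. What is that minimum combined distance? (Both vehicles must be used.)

70 — the smallest possible combined total.

There are 2^4 − 1 = 15 ways to divide the 5 stops into two non-empty groups. For each, the best each vehicle can do is its own shortest tour through its group:
  {Elm} + {Willow, Cedar, Milton, North}: 30 + 40 = 70
  {Willow} + {Elm, Cedar, Milton, North}: 10 + 60 = 70
  {Elm, Willow} + {Cedar, Milton, North}: 30 + 40 = 70
  {Cedar} + {Elm, Willow, Milton, North}: 16 + 54 = 70
  {Elm, Cedar} + {Willow, Milton, North}: 36 + 34 = 70
  {Willow, Cedar} + {Elm, Milton, North}: 16 + 54 = 70
  … (15 splits in total)
Best: vehicle 1 Upland → Elm → Upland = 30; vehicle 2 Upland → Willow → Cedar → Milton → North → Upland = 40; combined 70.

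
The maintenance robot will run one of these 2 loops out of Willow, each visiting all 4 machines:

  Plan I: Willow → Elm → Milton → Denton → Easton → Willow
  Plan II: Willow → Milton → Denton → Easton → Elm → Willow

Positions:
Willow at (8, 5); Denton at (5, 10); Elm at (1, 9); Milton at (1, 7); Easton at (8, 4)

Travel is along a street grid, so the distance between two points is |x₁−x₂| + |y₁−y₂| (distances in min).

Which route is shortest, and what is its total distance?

Plan I: 11 + 2 + 7 + 9 + 1 = 30
Plan II: 9 + 7 + 9 + 12 + 11 = 48

Shortest is Plan I, total 30 min.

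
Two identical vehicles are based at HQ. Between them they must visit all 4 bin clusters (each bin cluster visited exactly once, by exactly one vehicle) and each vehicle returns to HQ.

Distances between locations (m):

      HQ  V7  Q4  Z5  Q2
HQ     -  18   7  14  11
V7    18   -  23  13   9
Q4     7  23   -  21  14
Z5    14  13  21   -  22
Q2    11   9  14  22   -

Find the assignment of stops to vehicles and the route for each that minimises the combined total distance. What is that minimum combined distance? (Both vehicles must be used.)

Minimum combined distance: 61 m.

There are 2^3 − 1 = 7 ways to divide the 4 stops into two non-empty groups. For each, the best each vehicle can do is its own shortest tour through its group:
  {V7} + {Q4, Z5, Q2}: 36 + 57 = 93
  {Q4} + {V7, Z5, Q2}: 14 + 47 = 61
  {V7, Q4} + {Z5, Q2}: 48 + 47 = 95
  {Z5} + {V7, Q4, Q2}: 28 + 48 = 76
  {V7, Z5} + {Q4, Q2}: 45 + 32 = 77
  {Q4, Z5} + {V7, Q2}: 42 + 38 = 80
  … (7 splits in total)
Best: vehicle 1 HQ → Q4 → HQ = 14; vehicle 2 HQ → Z5 → V7 → Q2 → HQ = 47; combined 61.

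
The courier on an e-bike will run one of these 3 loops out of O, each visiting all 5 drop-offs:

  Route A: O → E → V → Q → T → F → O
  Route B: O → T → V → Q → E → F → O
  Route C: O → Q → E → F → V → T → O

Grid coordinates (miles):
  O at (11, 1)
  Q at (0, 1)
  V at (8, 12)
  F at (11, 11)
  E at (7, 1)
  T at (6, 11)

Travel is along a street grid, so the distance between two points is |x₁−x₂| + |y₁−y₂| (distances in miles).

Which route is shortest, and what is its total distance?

Shortest is Route C, total 54 miles.

Route A: 4 + 12 + 19 + 16 + 5 + 10 = 66
Route B: 15 + 3 + 19 + 7 + 14 + 10 = 68
Route C: 11 + 7 + 14 + 4 + 3 + 15 = 54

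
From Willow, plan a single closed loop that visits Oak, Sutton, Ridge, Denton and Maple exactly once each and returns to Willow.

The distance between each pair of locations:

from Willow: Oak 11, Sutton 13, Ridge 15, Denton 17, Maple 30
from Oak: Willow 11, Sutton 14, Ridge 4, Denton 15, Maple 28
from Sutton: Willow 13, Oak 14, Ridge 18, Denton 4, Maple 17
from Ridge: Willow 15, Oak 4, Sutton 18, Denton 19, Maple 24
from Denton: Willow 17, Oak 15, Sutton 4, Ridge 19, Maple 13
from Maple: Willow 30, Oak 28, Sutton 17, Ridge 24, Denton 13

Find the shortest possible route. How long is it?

Minimum total distance: 69.

Willow→Oak→Sutton→Ridge→Denton→Maple→Willow: 11+14+18+19+13+30 = 105
Willow→Oak→Sutton→Ridge→Maple→Denton→Willow: 11+14+18+24+13+17 = 97
Willow→Oak→Sutton→Denton→Ridge→Maple→Willow: 11+14+4+19+24+30 = 102
Willow→Oak→Sutton→Denton→Maple→Ridge→Willow: 11+14+4+13+24+15 = 81
Willow→Oak→Sutton→Maple→Ridge→Denton→Willow: 11+14+17+24+19+17 = 102
Willow→Oak→Sutton→Maple→Denton→Ridge→Willow: 11+14+17+13+19+15 = 89
Willow→Oak→Ridge→Sutton→Denton→Maple→Willow: 11+4+18+4+13+30 = 80
Willow→Oak→Ridge→Sutton→Maple→Denton→Willow: 11+4+18+17+13+17 = 80
Willow→Oak→Ridge→Denton→Sutton→Maple→Willow: 11+4+19+4+17+30 = 85
Willow→Oak→Ridge→Denton→Maple→Sutton→Willow: 11+4+19+13+17+13 = 77
Willow→Oak→Ridge→Maple→Sutton→Denton→Willow: 11+4+24+17+4+17 = 77
Willow→Oak→Ridge→Maple→Denton→Sutton→Willow: 11+4+24+13+4+13 = 69
Willow→Oak→Denton→Sutton→Ridge→Maple→Willow: 11+15+4+18+24+30 = 102
Willow→Oak→Denton→Sutton→Maple→Ridge→Willow: 11+15+4+17+24+15 = 86
… (46 more)
The minimum is 69.
One optimal route: Willow → Oak → Ridge → Maple → Denton → Sutton → Willow (or its reverse).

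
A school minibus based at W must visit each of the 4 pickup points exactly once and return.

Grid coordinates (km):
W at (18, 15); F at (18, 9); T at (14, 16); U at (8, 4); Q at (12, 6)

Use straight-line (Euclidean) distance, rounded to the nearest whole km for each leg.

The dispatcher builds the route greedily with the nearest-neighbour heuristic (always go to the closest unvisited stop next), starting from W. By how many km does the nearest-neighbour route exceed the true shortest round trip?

The nearest-neighbour route is 4 km longer than optimal.

W: T=4, F=6, Q=11, U=15 ⇒ T
T: F=8, Q=10, U=13 ⇒ F
F: Q=7, U=11 ⇒ Q
Q: U=4 ⇒ U
NN route W → T → F → Q → U → W costs 38.
Optimal: W → F → Q → U → T → W costs 34 (by enumerating all 12 distinct tours).
Excess = 38 − 34 = 4.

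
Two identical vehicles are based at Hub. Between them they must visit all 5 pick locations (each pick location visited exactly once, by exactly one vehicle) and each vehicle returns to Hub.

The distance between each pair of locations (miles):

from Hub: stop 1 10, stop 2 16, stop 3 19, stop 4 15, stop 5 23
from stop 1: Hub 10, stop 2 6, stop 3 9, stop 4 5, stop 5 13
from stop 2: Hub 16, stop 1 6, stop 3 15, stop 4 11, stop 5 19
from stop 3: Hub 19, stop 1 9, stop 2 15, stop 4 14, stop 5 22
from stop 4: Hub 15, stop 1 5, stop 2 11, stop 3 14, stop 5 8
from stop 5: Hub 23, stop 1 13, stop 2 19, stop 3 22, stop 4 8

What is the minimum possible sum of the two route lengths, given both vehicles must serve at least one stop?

96 miles — the smallest possible combined total.

There are 2^4 − 1 = 15 ways to divide the 5 stops into two non-empty groups. For each, the best each vehicle can do is its own shortest tour through its group:
  {stop 1} + {stop 2, stop 3, stop 4, stop 5}: 20 + 76 = 96
  {stop 2} + {stop 1, stop 3, stop 4, stop 5}: 32 + 64 = 96
  {stop 1, stop 2} + {stop 3, stop 4, stop 5}: 32 + 64 = 96
  {stop 3} + {stop 1, stop 2, stop 4, stop 5}: 38 + 58 = 96
  {stop 1, stop 3} + {stop 2, stop 4, stop 5}: 38 + 58 = 96
  {stop 2, stop 3} + {stop 1, stop 4, stop 5}: 50 + 46 = 96
  … (15 splits in total)
Best: vehicle 1 Hub → stop 1 → Hub = 20; vehicle 2 Hub → stop 2 → stop 3 → stop 4 → stop 5 → Hub = 76; combined 96.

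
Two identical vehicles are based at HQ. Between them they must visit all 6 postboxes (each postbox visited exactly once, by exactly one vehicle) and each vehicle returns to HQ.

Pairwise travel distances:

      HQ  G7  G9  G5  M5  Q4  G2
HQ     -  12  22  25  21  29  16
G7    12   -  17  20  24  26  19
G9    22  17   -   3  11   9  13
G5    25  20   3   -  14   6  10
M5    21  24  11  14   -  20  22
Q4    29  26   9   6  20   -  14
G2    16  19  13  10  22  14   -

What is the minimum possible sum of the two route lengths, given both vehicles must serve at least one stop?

95 — the smallest possible combined total.

Try each way of splitting the stops between the two vehicles (each non-empty) and, for each split, find the best tour for each vehicle:
  {G7} + {G9, G5, M5, Q4, G2}: 24 + 71 = 95
  {G9} + {G7, G5, M5, Q4, G2}: 44 + 86 = 130
  {G7, G9} + {G5, M5, Q4, G2}: 51 + 71 = 122
  {G5} + {G7, G9, M5, Q4, G2}: 50 + 86 = 136
  {G7, G5} + {G9, M5, Q4, G2}: 57 + 71 = 128
  {G9, G5} + {G7, M5, Q4, G2}: 50 + 86 = 136
  … (31 splits in total)
Best: vehicle 1 HQ → G7 → HQ = 24; vehicle 2 HQ → M5 → G9 → G5 → Q4 → G2 → HQ = 71; combined 95.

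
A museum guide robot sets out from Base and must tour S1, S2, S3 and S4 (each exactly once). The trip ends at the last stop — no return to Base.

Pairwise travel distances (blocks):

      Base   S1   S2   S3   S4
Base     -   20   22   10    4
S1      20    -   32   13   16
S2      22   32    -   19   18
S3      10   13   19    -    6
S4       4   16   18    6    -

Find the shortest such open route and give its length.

Minimum one-way distance = 52 blocks.

There are 4! = 24 possible orderings.
Base→S1→S2→S3→S4: 20+32+19+6 = 77
Base→S1→S2→S4→S3: 20+32+18+6 = 76
Base→S1→S3→S2→S4: 20+13+19+18 = 70
Base→S1→S3→S4→S2: 20+13+6+18 = 57
Base→S1→S4→S2→S3: 20+16+18+19 = 73
Base→S1→S4→S3→S2: 20+16+6+19 = 61
Base→S2→S1→S3→S4: 22+32+13+6 = 73
Base→S2→S1→S4→S3: 22+32+16+6 = 76
Base→S2→S3→S1→S4: 22+19+13+16 = 70
Base→S2→S3→S4→S1: 22+19+6+16 = 63
Base→S2→S4→S1→S3: 22+18+16+13 = 69
Base→S2→S4→S3→S1: 22+18+6+13 = 59
Base→S3→S1→S2→S4: 10+13+32+18 = 73
Base→S3→S1→S4→S2: 10+13+16+18 = 57
… (10 more)
Base→S4→S1→S3→S2: 4+16+13+19 = 52  ← best
The minimum is 52.
One shortest path: Base → S4 → S1 → S3 → S2.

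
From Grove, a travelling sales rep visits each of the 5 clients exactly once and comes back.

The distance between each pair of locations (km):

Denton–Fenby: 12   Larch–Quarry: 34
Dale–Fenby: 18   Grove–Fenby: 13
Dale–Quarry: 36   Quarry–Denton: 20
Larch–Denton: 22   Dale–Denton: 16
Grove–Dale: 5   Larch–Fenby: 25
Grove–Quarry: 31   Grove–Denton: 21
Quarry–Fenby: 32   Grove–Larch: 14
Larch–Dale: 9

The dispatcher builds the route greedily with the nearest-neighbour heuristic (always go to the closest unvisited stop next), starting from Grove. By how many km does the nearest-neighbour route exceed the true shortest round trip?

From Grove: Dale=5, Fenby=13, Larch=14, Denton=21, Quarry=31 → choose Dale (5).
From Dale: Larch=9, Denton=16, Fenby=18, Quarry=36 → choose Larch (9).
From Larch: Denton=22, Fenby=25, Quarry=34 → choose Denton (22).
From Denton: Fenby=12, Quarry=20 → choose Fenby (12).
From Fenby: Quarry=32 → choose Quarry (32).
NN route Grove → Dale → Larch → Denton → Fenby → Quarry → Grove costs 111.
Optimal: Grove → Dale → Larch → Quarry → Denton → Fenby → Grove costs 93 (by enumerating all 60 distinct tours).
Excess = 111 − 93 = 18.

Excess over optimum: 18 km.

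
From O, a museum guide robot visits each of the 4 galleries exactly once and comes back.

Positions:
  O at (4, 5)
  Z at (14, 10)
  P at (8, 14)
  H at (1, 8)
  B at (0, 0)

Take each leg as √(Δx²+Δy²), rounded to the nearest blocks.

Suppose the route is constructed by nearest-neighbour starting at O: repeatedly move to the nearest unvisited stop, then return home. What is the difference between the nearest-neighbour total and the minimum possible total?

O: H=4, B=6, P=10, Z=11 ⇒ H
H: B=8, P=9, Z=13 ⇒ B
B: P=16, Z=17 ⇒ P
P: Z=7 ⇒ Z
NN route O → H → B → P → Z → O costs 46.
Optimal: O → Z → P → H → B → O costs 41 (by enumerating all 12 distinct tours).
Excess = 46 − 41 = 5.

Excess over optimum: 5 blocks.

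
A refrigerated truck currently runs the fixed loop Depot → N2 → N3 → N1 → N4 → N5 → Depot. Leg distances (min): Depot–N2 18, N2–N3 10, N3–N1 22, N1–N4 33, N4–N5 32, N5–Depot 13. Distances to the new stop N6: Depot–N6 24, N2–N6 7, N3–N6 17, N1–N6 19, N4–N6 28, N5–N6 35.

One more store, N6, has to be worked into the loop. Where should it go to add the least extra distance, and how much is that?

Insertion cost between consecutive stops i–j is d(i,N6) + d(N6,j) − d(i,j):
  between Depot and N2: 24 + 7 − 18 = 13
  between N2 and N3: 7 + 17 − 10 = 14
  between N3 and N1: 17 + 19 − 22 = 14
  between N1 and N4: 19 + 28 − 33 = 14
  between N4 and N5: 28 + 35 − 32 = 31
  between N5 and Depot: 35 + 24 − 13 = 46
Cheapest insertion is between Depot and N2, adding 13.
New total = 128 + 13 = 141.

Minimum extra distance: 13 min, inserting N6 between Depot and N2.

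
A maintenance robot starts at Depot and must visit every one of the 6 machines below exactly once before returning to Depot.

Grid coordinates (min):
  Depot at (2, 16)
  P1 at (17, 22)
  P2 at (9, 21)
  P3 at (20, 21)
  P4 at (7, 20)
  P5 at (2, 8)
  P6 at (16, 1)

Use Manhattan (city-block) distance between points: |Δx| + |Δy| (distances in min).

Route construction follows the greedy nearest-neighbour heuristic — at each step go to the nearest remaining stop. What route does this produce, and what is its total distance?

From Depot: distances to unvisited — P5=8, P4=9, P2=12, P1=21, P3=23, P6=29. Nearest is P5 (8).
From P5: distances to unvisited — P4=17, P2=20, P6=21, P1=29, P3=31. Nearest is P4 (17).
From P4: distances to unvisited — P2=3, P1=12, P3=14, P6=28. Nearest is P2 (3).
From P2: distances to unvisited — P1=9, P3=11, P6=27. Nearest is P1 (9).
From P1: distances to unvisited — P3=4, P6=22. Nearest is P3 (4).
From P3: distances to unvisited — P6=24. Nearest is P6 (24).
Return P6→Depot: 29.
Total = 8 + 17 + 3 + 9 + 4 + 24 + 29 = 94.

Total distance 94 min via the nearest-neighbour route Depot → P5 → P4 → P2 → P1 → P3 → P6 → Depot.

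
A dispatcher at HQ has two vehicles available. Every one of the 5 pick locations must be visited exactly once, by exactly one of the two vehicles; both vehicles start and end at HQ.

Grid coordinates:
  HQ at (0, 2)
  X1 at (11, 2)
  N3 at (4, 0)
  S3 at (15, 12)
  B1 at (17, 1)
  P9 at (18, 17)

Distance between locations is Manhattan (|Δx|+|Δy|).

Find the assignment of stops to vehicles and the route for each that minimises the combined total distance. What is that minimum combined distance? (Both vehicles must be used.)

80 — the smallest possible combined total.

Check every non-empty split of the stops between the two vehicles; for each half take its own optimal tour:
  {X1} + {N3, S3, B1, P9}: 22 + 70 = 92
  {N3} + {X1, S3, B1, P9}: 12 + 68 = 80
  {X1, N3} + {S3, B1, P9}: 26 + 68 = 94
  {S3} + {X1, N3, B1, P9}: 50 + 70 = 120
  {X1, S3} + {N3, B1, P9}: 50 + 70 = 120
  {N3, S3} + {X1, B1, P9}: 54 + 68 = 122
  … (15 splits in total)
Best: vehicle 1 HQ → N3 → HQ = 12; vehicle 2 HQ → X1 → S3 → P9 → B1 → HQ = 68; combined 80.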